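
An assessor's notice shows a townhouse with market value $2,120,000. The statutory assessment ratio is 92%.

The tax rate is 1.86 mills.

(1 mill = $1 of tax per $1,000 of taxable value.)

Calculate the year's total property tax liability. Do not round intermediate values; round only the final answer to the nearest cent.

$3,627.74

Assessed value = $2,120,000 × 0.92 = $1,950,400
Tax = $1,950,400 × 0.00186 = $3,627.744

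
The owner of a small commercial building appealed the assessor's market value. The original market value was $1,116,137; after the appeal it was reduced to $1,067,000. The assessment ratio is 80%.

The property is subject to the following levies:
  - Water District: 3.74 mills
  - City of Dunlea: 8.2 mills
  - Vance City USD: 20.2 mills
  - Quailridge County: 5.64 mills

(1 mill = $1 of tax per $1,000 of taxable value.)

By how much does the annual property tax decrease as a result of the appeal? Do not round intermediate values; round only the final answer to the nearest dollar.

$1,485

Old assessed value = $1,116,137 × 0.8 = $892,909.6
New assessed value = $1,067,000 × 0.8 = $853,600
Combined rate = 0.00374 + 0.0082 + 0.0202 + 0.00564 = 0.03778
Old tax = $892,909.6 × 0.03778 = $33,734.124688
New tax = $853,600 × 0.03778 = $32,249.008
Reduction = $33,734.124688 − $32,249.008 = $1,485.116688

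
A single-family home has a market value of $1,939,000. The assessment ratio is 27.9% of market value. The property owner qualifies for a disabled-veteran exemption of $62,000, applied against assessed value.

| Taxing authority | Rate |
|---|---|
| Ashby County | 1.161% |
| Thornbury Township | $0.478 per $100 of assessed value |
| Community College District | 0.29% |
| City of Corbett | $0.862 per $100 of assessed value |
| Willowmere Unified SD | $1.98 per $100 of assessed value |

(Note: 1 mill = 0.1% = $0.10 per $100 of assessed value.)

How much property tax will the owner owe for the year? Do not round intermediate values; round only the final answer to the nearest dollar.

$22,852

Assessed value = $1,939,000 × 0.279 = $540,981
Taxable value = $540,981 − $62,000 = $478,981
Ashby County: $478,981 × 0.01161 = $5,560.96941
Thornbury Township: $478,981 × 0.00478 = $2,289.52918
Community College District: $478,981 × 0.0029 = $1,389.0449
City of Corbett: $478,981 × 0.00862 = $4,128.81622
Willowmere Unified SD: $478,981 × 0.0198 = $9,483.8238
Total = $22,852.18351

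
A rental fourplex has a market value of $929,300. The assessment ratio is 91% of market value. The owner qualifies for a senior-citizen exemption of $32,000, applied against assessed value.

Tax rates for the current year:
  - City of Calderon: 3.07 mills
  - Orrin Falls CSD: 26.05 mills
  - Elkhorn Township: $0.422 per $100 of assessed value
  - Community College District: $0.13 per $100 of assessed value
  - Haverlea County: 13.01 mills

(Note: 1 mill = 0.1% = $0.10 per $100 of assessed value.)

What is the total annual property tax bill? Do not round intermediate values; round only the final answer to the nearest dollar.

$38,771

Assessed value = $929,300 × 0.91 = $845,663
Taxable value = $845,663 − $32,000 = $813,663
City of Calderon: $813,663 × 0.00307 = $2,497.94541
Orrin Falls CSD: $813,663 × 0.02605 = $21,195.92115
Elkhorn Township: $813,663 × 0.00422 = $3,433.65786
Community College District: $813,663 × 0.0013 = $1,057.7619
Haverlea County: $813,663 × 0.01301 = $10,585.75563
Total = $38,771.04195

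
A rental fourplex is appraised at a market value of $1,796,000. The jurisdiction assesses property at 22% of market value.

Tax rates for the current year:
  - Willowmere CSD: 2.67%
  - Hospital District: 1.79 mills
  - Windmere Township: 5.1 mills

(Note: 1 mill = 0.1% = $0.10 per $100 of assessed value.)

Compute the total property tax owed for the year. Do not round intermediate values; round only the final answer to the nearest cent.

Assessed value = $1,796,000 × 0.22 = $395,120
Willowmere CSD: $395,120 × 0.0267 = $10,549.704
Hospital District: $395,120 × 0.00179 = $707.2648
Windmere Township: $395,120 × 0.0051 = $2,015.112
Total = $13,272.0808

$13,272.08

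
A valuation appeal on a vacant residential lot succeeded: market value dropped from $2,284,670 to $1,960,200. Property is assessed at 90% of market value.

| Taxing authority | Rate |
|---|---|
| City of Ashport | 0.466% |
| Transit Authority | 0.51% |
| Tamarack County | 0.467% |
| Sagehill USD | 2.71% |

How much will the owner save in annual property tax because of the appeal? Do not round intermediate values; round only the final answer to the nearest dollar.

$12,128

Old assessed value = $2,284,670 × 0.9 = $2,056,203
New assessed value = $1,960,200 × 0.9 = $1,764,180
Combined rate = 0.00466 + 0.0051 + 0.00467 + 0.0271 = 0.04153
Old tax = $2,056,203 × 0.04153 = $85,394.11059
New tax = $1,764,180 × 0.04153 = $73,266.3954
Reduction = $85,394.11059 − $73,266.3954 = $12,127.71519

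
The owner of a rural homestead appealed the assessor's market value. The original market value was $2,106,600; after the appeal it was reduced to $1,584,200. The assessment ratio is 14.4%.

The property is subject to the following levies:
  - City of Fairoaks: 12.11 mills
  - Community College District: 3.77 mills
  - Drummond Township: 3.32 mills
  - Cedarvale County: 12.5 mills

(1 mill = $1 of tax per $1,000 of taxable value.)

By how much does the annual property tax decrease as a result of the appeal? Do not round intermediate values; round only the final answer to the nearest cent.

$2,384.65

Old assessed value = $2,106,600 × 0.144 = $303,350.4
New assessed value = $1,584,200 × 0.144 = $228,124.8
Combined rate = 0.01211 + 0.00377 + 0.00332 + 0.0125 = 0.0317
Old tax = $303,350.4 × 0.0317 = $9,616.20768
New tax = $228,124.8 × 0.0317 = $7,231.55616
Reduction = $9,616.20768 − $7,231.55616 = $2,384.65152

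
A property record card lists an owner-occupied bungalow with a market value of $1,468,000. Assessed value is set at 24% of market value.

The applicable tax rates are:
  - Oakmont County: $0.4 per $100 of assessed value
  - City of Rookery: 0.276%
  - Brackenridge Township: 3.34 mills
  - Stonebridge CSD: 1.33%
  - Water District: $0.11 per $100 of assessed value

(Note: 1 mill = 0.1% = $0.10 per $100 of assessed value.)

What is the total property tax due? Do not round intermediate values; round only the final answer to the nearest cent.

Assessed value = $1,468,000 × 0.24 = $352,320
Oakmont County: $352,320 × 0.004 = $1,409.28
City of Rookery: $352,320 × 0.00276 = $972.4032
Brackenridge Township: $352,320 × 0.00334 = $1,176.7488
Stonebridge CSD: $352,320 × 0.0133 = $4,685.856
Water District: $352,320 × 0.0011 = $387.552
Total = $8,631.84

$8,631.84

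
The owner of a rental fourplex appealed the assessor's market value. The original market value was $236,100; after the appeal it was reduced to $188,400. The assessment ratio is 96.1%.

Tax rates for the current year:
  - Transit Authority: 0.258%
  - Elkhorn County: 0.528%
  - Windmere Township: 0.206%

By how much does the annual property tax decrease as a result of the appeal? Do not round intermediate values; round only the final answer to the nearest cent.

Old assessed value = $236,100 × 0.961 = $226,892.1
New assessed value = $188,400 × 0.961 = $181,052.4
Combined rate = 0.00258 + 0.00528 + 0.00206 = 0.00992
Old tax = $226,892.1 × 0.00992 = $2,250.769632
New tax = $181,052.4 × 0.00992 = $1,796.039808
Reduction = $2,250.769632 − $1,796.039808 = $454.729824

$454.73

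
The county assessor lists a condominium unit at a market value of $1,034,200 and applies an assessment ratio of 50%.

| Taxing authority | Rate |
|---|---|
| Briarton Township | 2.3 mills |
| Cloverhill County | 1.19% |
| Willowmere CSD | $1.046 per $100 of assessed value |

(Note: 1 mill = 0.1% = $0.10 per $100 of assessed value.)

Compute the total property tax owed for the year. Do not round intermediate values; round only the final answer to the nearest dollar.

$12,752

Assessed value = $1,034,200 × 0.5 = $517,100
Briarton Township: $517,100 × 0.0023 = $1,189.33
Cloverhill County: $517,100 × 0.0119 = $6,153.49
Willowmere CSD: $517,100 × 0.01046 = $5,408.866
Total = $12,751.686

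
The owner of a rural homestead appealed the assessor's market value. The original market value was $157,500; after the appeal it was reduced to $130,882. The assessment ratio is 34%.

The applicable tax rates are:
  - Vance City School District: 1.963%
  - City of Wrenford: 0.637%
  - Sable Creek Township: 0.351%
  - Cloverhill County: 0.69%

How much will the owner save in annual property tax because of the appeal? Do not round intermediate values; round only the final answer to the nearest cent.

$329.51

Old assessed value = $157,500 × 0.34 = $53,550
New assessed value = $130,882 × 0.34 = $44,499.88
Combined rate = 0.01963 + 0.00637 + 0.00351 + 0.0069 = 0.03641
Old tax = $53,550 × 0.03641 = $1,949.7555
New tax = $44,499.88 × 0.03641 = $1,620.2406308
Reduction = $1,949.7555 − $1,620.2406308 = $329.5148692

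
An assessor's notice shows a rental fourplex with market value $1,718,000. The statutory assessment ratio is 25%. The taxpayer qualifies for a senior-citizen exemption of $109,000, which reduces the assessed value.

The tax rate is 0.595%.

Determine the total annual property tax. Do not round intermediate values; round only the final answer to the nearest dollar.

Assessed value = $1,718,000 × 0.25 = $429,500
Taxable value = $429,500 − $109,000 = $320,500
Tax = $320,500 × 0.00595 = $1,906.975

$1,907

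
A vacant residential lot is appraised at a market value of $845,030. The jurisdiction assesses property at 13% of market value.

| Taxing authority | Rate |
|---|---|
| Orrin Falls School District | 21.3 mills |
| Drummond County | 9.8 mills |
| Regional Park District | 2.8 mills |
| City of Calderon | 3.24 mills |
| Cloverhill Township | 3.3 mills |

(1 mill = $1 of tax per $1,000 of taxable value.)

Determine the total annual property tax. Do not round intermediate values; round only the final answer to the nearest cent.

Assessed value = $845,030 × 0.13 = $109,853.9
Orrin Falls School District: $109,853.9 × 0.0213 = $2,339.88807
Drummond County: $109,853.9 × 0.0098 = $1,076.56822
Regional Park District: $109,853.9 × 0.0028 = $307.59092
City of Calderon: $109,853.9 × 0.00324 = $355.926636
Cloverhill Township: $109,853.9 × 0.0033 = $362.51787
Total = $2,339.88807 + $1,076.56822 + $307.59092 + $355.926636 + $362.51787 = $4,442.491716

$4,442.49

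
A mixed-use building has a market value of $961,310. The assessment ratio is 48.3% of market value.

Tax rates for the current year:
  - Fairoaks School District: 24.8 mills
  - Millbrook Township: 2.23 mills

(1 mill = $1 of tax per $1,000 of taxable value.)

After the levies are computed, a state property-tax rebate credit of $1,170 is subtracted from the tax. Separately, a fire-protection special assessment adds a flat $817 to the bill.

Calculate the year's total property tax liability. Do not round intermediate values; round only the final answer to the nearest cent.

$12,197.37

Assessed value = $961,310 × 0.483 = $464,312.73
Fairoaks School District: $464,312.73 × 0.0248 = $11,514.955704
Millbrook Township: $464,312.73 × 0.00223 = $1,035.4173879
Levies subtotal = $12,550.3730919
After credit = $12,550.3730919 − $1,170 = $11,380.3730919
Total = $11,380.3730919 + $817 = $12,197.3730919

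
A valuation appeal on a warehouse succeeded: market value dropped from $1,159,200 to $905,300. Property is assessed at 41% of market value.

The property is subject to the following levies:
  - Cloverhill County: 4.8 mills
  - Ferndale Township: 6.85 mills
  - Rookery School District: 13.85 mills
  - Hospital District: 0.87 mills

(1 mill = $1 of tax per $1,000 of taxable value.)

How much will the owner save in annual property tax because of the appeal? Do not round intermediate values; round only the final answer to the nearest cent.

Old assessed value = $1,159,200 × 0.41 = $475,272
New assessed value = $905,300 × 0.41 = $371,173
Combined rate = 0.0048 + 0.00685 + 0.01385 + 0.00087 = 0.02637
Old tax = $475,272 × 0.02637 = $12,532.92264
New tax = $371,173 × 0.02637 = $9,787.83201
Reduction = $12,532.92264 − $9,787.83201 = $2,745.09063

$2,745.09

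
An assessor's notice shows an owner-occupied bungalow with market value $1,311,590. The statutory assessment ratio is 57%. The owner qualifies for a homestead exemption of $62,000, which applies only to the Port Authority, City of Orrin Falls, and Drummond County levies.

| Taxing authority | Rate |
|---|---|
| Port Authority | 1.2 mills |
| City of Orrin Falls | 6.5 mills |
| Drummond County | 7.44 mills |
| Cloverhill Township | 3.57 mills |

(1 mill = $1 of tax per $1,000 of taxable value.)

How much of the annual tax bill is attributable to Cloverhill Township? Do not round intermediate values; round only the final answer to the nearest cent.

Assessed value = $1,311,590 × 0.57 = $747,606.3
Cloverhill Township taxable value = $747,606.3 (exemption does not apply)
Cloverhill Township levy = $747,606.3 × 0.00357 = $2,668.954491

$2,668.95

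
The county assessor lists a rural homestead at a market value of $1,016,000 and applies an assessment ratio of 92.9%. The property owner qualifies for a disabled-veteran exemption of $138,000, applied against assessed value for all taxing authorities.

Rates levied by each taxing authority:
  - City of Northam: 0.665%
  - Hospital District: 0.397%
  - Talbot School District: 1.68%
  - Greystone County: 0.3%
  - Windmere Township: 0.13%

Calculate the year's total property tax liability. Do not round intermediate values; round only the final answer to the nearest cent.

$25,562.01

Assessed value = $1,016,000 × 0.929 = $943,864
Taxable value = $943,864 − $138,000 = $805,864
City of Northam: $805,864 × 0.00665 = $5,358.9956
Hospital District: $805,864 × 0.00397 = $3,199.28008
Talbot School District: $805,864 × 0.0168 = $13,538.5152
Greystone County: $805,864 × 0.003 = $2,417.592
Windmere Township: $805,864 × 0.0013 = $1,047.6232
Total = $5,358.9956 + $3,199.28008 + $13,538.5152 + $2,417.592 + $1,047.6232 = $25,562.00608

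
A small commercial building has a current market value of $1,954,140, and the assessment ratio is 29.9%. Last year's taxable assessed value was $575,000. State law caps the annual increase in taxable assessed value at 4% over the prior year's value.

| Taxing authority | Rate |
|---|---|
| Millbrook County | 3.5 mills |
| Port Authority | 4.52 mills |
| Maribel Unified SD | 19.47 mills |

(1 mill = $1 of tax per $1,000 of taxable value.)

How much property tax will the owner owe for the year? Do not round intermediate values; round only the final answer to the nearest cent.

$16,062.07

Uncapped assessed value = $1,954,140 × 0.299 = $584,287.86
Cap limit = $575,000 × 1.04 = $598,000
Taxable assessed value = min($584,287.86, $598,000) = $584,287.86 (cap does not bind)
Millbrook County: $584,287.86 × 0.0035 = $2,045.00751
Port Authority: $584,287.86 × 0.00452 = $2,640.9811272
Maribel Unified SD: $584,287.86 × 0.01947 = $11,376.0846342
Total = $16,062.0732714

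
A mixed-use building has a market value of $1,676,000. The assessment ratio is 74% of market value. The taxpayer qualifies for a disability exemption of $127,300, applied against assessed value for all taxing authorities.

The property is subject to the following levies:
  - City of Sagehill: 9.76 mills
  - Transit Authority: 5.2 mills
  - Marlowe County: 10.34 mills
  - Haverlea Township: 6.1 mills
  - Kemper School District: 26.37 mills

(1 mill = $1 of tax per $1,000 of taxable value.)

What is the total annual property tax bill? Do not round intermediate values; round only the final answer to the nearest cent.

Assessed value = $1,676,000 × 0.74 = $1,240,240
Taxable value = $1,240,240 − $127,300 = $1,112,940
City of Sagehill: $1,112,940 × 0.00976 = $10,862.2944
Transit Authority: $1,112,940 × 0.0052 = $5,787.288
Marlowe County: $1,112,940 × 0.01034 = $11,507.7996
Haverlea Township: $1,112,940 × 0.0061 = $6,788.934
Kemper School District: $1,112,940 × 0.02637 = $29,348.2278
Total = $10,862.2944 + $5,787.288 + $11,507.7996 + $6,788.934 + $29,348.2278 = $64,294.5438

$64,294.54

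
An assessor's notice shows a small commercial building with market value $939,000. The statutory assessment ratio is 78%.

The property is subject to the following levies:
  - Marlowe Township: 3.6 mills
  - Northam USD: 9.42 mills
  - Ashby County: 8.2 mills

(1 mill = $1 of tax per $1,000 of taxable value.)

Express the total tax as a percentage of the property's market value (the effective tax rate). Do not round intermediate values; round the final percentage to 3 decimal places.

Assessed value = $939,000 × 0.78 = $732,420
Marlowe Township: $732,420 × 0.0036 = $2,636.712
Northam USD: $732,420 × 0.00942 = $6,899.3964
Ashby County: $732,420 × 0.0082 = $6,005.844
Total tax = $15,541.9524
Effective rate = $15,541.9524 ÷ $939,000 = 1.655% of market value

1.655%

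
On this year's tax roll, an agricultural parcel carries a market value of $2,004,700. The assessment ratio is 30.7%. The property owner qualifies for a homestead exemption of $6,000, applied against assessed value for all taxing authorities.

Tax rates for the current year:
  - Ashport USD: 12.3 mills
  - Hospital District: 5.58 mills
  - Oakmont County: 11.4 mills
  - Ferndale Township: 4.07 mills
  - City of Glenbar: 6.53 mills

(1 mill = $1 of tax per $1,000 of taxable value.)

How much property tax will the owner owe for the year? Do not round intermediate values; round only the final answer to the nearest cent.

$24,304.58

Assessed value = $2,004,700 × 0.307 = $615,442.9
Taxable value = $615,442.9 − $6,000 = $609,442.9
Ashport USD: $609,442.9 × 0.0123 = $7,496.14767
Hospital District: $609,442.9 × 0.00558 = $3,400.691382
Oakmont County: $609,442.9 × 0.0114 = $6,947.64906
Ferndale Township: $609,442.9 × 0.00407 = $2,480.432603
City of Glenbar: $609,442.9 × 0.00653 = $3,979.662137
Total = $7,496.14767 + $3,400.691382 + $6,947.64906 + $2,480.432603 + $3,979.662137 = $24,304.582852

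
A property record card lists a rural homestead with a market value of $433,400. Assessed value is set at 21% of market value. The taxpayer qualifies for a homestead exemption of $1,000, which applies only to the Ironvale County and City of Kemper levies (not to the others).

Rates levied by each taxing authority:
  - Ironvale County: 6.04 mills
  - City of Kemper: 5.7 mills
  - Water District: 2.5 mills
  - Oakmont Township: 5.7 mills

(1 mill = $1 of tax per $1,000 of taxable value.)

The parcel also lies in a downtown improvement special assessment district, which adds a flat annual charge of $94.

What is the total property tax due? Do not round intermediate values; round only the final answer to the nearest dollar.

$1,897

Assessed value = $433,400 × 0.21 = $91,014
Ironvale County: ($91,014 − $1,000) × 0.00604 = $90,014 × 0.00604 = $543.68456
City of Kemper: ($91,014 − $1,000) × 0.0057 = $90,014 × 0.0057 = $513.0798
Water District: $91,014 × 0.0025 = $227.535
Oakmont Township: $91,014 × 0.0057 = $518.7798
Levies subtotal = $1,803.07916
Total = $1,803.07916 + $94 = $1,897.07916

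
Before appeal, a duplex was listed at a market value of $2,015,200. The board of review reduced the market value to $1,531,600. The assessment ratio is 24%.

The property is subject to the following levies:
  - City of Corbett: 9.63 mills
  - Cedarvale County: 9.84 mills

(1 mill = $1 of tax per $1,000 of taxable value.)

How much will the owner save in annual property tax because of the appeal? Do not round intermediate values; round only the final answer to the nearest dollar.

Old assessed value = $2,015,200 × 0.24 = $483,648
New assessed value = $1,531,600 × 0.24 = $367,584
Combined rate = 0.00963 + 0.00984 = 0.01947
Old tax = $483,648 × 0.01947 = $9,416.62656
New tax = $367,584 × 0.01947 = $7,156.86048
Reduction = $9,416.62656 − $7,156.86048 = $2,259.76608

$2,260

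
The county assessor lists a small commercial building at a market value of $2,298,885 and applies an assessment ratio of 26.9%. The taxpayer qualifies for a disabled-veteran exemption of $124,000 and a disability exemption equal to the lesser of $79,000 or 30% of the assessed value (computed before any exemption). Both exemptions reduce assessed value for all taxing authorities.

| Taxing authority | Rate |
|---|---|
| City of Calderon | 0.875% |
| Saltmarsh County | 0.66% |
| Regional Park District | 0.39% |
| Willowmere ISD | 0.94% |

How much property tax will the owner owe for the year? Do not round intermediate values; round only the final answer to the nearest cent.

$11,901.21

Assessed value = $2,298,885 × 0.269 = $618,400.065
Disability exemption = min($79,000, 30% × $618,400.065) = min($79,000, $185,520.0195) = $79,000 (dollar cap binds)
Taxable value = $618,400.065 − $124,000 − $79,000 = $415,400.065
City of Calderon: $415,400.065 × 0.00875 = $3,634.75056875
Saltmarsh County: $415,400.065 × 0.0066 = $2,741.640429
Regional Park District: $415,400.065 × 0.0039 = $1,620.0602535
Willowmere ISD: $415,400.065 × 0.0094 = $3,904.760611
Total = $11,901.21186225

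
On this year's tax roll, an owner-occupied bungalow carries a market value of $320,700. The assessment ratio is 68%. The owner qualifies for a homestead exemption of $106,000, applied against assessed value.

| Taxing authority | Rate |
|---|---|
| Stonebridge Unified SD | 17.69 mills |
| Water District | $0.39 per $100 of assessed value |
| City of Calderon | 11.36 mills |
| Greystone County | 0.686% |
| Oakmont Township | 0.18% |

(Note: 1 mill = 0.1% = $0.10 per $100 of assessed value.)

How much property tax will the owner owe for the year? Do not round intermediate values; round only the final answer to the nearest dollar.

Assessed value = $320,700 × 0.68 = $218,076
Taxable value = $218,076 − $106,000 = $112,076
Stonebridge Unified SD: $112,076 × 0.01769 = $1,982.62444
Water District: $112,076 × 0.0039 = $437.0964
City of Calderon: $112,076 × 0.01136 = $1,273.18336
Greystone County: $112,076 × 0.00686 = $768.84136
Oakmont Township: $112,076 × 0.0018 = $201.7368
Total = $4,663.48236

$4,663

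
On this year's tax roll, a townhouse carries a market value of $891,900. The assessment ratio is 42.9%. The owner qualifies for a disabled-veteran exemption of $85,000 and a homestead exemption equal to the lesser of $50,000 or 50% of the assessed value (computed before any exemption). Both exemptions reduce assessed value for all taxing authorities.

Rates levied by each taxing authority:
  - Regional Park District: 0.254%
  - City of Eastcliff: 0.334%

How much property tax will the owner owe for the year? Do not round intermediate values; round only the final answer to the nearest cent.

$1,456.04

Assessed value = $891,900 × 0.429 = $382,625.1
Homestead exemption = min($50,000, 50% × $382,625.1) = min($50,000, $191,312.55) = $50,000 (dollar cap binds)
Taxable value = $382,625.1 − $85,000 − $50,000 = $247,625.1
Regional Park District: $247,625.1 × 0.00254 = $628.967754
City of Eastcliff: $247,625.1 × 0.00334 = $827.067834
Total = $1,456.035588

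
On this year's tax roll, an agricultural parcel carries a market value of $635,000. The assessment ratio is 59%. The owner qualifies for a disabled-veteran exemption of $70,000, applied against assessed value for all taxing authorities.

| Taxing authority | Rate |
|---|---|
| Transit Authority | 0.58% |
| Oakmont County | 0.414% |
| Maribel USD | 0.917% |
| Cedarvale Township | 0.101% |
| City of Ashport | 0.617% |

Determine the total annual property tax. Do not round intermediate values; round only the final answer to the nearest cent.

$8,009.25

Assessed value = $635,000 × 0.59 = $374,650
Taxable value = $374,650 − $70,000 = $304,650
Transit Authority: $304,650 × 0.0058 = $1,766.97
Oakmont County: $304,650 × 0.00414 = $1,261.251
Maribel USD: $304,650 × 0.00917 = $2,793.6405
Cedarvale Township: $304,650 × 0.00101 = $307.6965
City of Ashport: $304,650 × 0.00617 = $1,879.6905
Total = $1,766.97 + $1,261.251 + $2,793.6405 + $307.6965 + $1,879.6905 = $8,009.2485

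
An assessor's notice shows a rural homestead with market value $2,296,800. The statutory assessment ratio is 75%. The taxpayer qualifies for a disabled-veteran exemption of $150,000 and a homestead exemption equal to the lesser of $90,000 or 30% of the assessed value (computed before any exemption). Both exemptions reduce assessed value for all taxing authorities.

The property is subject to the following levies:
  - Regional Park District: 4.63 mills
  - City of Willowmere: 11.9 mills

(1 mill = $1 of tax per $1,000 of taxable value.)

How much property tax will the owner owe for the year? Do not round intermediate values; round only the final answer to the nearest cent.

$24,507.38

Assessed value = $2,296,800 × 0.75 = $1,722,600
Homestead exemption = min($90,000, 30% × $1,722,600) = min($90,000, $516,780) = $90,000 (dollar cap binds)
Taxable value = $1,722,600 − $150,000 − $90,000 = $1,482,600
Regional Park District: $1,482,600 × 0.00463 = $6,864.438
City of Willowmere: $1,482,600 × 0.0119 = $17,642.94
Total = $24,507.378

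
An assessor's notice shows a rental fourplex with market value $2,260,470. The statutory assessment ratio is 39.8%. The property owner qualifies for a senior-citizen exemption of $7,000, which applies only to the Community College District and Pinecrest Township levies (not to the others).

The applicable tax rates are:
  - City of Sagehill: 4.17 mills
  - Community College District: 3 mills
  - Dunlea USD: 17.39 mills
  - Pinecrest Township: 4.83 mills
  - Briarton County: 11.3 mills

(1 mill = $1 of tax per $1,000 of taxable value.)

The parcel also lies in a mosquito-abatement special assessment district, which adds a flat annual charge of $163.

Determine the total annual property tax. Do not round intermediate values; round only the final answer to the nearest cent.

Assessed value = $2,260,470 × 0.398 = $899,667.06
City of Sagehill: $899,667.06 × 0.00417 = $3,751.6116402
Community College District: ($899,667.06 − $7,000) × 0.003 = $892,667.06 × 0.003 = $2,678.00118
Dunlea USD: $899,667.06 × 0.01739 = $15,645.2101734
Pinecrest Township: ($899,667.06 − $7,000) × 0.00483 = $892,667.06 × 0.00483 = $4,311.5818998
Briarton County: $899,667.06 × 0.0113 = $10,166.237778
Levies subtotal = $36,552.6426714
Total = $36,552.6426714 + $163 = $36,715.6426714

$36,715.64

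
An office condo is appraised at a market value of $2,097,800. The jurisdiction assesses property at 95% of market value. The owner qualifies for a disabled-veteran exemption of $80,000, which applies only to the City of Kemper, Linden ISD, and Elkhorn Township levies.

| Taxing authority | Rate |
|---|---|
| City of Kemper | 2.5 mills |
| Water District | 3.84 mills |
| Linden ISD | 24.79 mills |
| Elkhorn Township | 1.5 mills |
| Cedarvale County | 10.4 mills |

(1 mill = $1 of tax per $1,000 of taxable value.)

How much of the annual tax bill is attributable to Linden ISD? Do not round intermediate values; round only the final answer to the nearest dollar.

$47,421

Assessed value = $2,097,800 × 0.95 = $1,992,910
Linden ISD taxable value = $1,992,910 − $80,000 = $1,912,910
Linden ISD levy = $1,912,910 × 0.02479 = $47,421.0389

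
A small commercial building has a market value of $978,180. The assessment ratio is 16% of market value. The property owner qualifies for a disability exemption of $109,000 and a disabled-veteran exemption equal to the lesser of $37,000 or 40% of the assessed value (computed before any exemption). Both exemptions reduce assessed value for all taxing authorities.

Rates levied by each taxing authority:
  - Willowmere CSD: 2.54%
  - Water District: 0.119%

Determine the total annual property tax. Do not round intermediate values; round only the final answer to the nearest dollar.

Assessed value = $978,180 × 0.16 = $156,508.8
Disabled-veteran exemption = min($37,000, 40% × $156,508.8) = min($37,000, $62,603.52) = $37,000 (dollar cap binds)
Taxable value = $156,508.8 − $109,000 − $37,000 = $10,508.8
Willowmere CSD: $10,508.8 × 0.0254 = $266.92352
Water District: $10,508.8 × 0.00119 = $12.505472
Total = $279.428992

$279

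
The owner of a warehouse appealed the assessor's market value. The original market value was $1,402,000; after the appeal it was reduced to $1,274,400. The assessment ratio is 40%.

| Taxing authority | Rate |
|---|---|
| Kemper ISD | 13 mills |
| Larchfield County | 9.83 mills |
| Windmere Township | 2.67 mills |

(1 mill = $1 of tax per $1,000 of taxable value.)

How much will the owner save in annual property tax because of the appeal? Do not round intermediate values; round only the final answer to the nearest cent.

$1,301.52

Old assessed value = $1,402,000 × 0.4 = $560,800
New assessed value = $1,274,400 × 0.4 = $509,760
Combined rate = 0.013 + 0.00983 + 0.00267 = 0.0255
Old tax = $560,800 × 0.0255 = $14,300.4
New tax = $509,760 × 0.0255 = $12,998.88
Reduction = $14,300.4 − $12,998.88 = $1,301.52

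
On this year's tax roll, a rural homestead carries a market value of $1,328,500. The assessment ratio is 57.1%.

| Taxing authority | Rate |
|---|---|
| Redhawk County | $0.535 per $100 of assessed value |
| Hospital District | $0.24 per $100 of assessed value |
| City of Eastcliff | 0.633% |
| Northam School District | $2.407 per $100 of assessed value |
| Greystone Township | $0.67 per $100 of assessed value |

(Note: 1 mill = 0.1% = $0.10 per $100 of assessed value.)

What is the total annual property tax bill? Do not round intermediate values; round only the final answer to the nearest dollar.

Assessed value = $1,328,500 × 0.571 = $758,573.5
Redhawk County: $758,573.5 × 0.00535 = $4,058.368225
Hospital District: $758,573.5 × 0.0024 = $1,820.5764
City of Eastcliff: $758,573.5 × 0.00633 = $4,801.770255
Northam School District: $758,573.5 × 0.02407 = $18,258.864145
Greystone Township: $758,573.5 × 0.0067 = $5,082.44245
Total = $34,022.021475

$34,022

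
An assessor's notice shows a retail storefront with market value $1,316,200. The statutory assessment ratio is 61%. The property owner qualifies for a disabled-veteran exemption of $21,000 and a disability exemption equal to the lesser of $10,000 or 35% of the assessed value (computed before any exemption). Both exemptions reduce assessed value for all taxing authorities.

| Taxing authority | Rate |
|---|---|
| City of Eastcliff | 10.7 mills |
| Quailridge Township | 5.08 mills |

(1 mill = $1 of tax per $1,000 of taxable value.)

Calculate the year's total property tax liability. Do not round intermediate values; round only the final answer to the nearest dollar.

$12,180

Assessed value = $1,316,200 × 0.61 = $802,882
Disability exemption = min($10,000, 35% × $802,882) = min($10,000, $281,008.7) = $10,000 (dollar cap binds)
Taxable value = $802,882 − $21,000 − $10,000 = $771,882
City of Eastcliff: $771,882 × 0.0107 = $8,259.1374
Quailridge Township: $771,882 × 0.00508 = $3,921.16056
Total = $12,180.29796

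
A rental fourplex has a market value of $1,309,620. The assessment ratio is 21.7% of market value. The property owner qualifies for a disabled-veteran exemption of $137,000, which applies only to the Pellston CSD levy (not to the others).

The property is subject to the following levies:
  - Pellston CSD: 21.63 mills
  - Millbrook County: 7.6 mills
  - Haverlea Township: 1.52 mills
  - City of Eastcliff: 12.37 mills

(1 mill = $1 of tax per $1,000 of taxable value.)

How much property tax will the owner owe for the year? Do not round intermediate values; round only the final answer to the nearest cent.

Assessed value = $1,309,620 × 0.217 = $284,187.54
Pellston CSD: ($284,187.54 − $137,000) × 0.02163 = $147,187.54 × 0.02163 = $3,183.6664902
Millbrook County: $284,187.54 × 0.0076 = $2,159.825304
Haverlea Township: $284,187.54 × 0.00152 = $431.9650608
City of Eastcliff: $284,187.54 × 0.01237 = $3,515.3998698
Total = $9,290.8567248

$9,290.86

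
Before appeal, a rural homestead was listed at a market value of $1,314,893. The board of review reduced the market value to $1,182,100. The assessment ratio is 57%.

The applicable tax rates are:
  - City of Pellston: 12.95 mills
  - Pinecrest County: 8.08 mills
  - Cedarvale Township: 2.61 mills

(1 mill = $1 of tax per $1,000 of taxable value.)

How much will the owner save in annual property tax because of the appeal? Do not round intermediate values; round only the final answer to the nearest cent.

$1,789.36

Old assessed value = $1,314,893 × 0.57 = $749,489.01
New assessed value = $1,182,100 × 0.57 = $673,797
Combined rate = 0.01295 + 0.00808 + 0.00261 = 0.02364
Old tax = $749,489.01 × 0.02364 = $17,717.9201964
New tax = $673,797 × 0.02364 = $15,928.56108
Reduction = $17,717.9201964 − $15,928.56108 = $1,789.3591164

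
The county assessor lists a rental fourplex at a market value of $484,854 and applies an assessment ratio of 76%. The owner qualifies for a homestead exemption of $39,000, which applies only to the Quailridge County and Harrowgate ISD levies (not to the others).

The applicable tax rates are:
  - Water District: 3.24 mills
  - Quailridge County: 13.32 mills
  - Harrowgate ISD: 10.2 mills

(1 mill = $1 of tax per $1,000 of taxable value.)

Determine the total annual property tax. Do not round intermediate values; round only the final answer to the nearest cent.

$8,943.49

Assessed value = $484,854 × 0.76 = $368,489.04
Water District: $368,489.04 × 0.00324 = $1,193.9044896
Quailridge County: ($368,489.04 − $39,000) × 0.01332 = $329,489.04 × 0.01332 = $4,388.7940128
Harrowgate ISD: ($368,489.04 − $39,000) × 0.0102 = $329,489.04 × 0.0102 = $3,360.788208
Total = $8,943.4867104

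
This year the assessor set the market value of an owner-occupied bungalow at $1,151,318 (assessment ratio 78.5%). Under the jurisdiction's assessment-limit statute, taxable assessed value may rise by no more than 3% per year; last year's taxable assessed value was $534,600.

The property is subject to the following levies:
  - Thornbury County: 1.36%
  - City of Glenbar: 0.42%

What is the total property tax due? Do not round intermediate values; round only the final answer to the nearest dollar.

Uncapped assessed value = $1,151,318 × 0.785 = $903,784.63
Cap limit = $534,600 × 1.03 = $550,638
Taxable assessed value = min($903,784.63, $550,638) = $550,638 (cap binds)
Thornbury County: $550,638 × 0.0136 = $7,488.6768
City of Glenbar: $550,638 × 0.0042 = $2,312.6796
Total = $9,801.3564

$9,801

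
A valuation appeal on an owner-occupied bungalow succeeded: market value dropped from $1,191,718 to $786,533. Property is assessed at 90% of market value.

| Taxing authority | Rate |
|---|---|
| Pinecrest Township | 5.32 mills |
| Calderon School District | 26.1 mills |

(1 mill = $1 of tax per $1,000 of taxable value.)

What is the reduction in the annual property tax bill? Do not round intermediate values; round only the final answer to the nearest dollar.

$11,458

Old assessed value = $1,191,718 × 0.9 = $1,072,546.2
New assessed value = $786,533 × 0.9 = $707,879.7
Combined rate = 0.00532 + 0.0261 = 0.03142
Old tax = $1,072,546.2 × 0.03142 = $33,699.401604
New tax = $707,879.7 × 0.03142 = $22,241.580174
Reduction = $33,699.401604 − $22,241.580174 = $11,457.82143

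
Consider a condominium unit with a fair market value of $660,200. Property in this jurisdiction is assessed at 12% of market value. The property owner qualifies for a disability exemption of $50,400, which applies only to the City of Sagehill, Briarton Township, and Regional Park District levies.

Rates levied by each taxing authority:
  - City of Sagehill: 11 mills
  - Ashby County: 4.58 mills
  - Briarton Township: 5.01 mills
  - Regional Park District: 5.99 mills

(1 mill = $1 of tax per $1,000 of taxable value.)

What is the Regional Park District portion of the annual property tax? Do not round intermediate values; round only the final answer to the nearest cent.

$172.66

Assessed value = $660,200 × 0.12 = $79,224
Regional Park District taxable value = $79,224 − $50,400 = $28,824
Regional Park District levy = $28,824 × 0.00599 = $172.65576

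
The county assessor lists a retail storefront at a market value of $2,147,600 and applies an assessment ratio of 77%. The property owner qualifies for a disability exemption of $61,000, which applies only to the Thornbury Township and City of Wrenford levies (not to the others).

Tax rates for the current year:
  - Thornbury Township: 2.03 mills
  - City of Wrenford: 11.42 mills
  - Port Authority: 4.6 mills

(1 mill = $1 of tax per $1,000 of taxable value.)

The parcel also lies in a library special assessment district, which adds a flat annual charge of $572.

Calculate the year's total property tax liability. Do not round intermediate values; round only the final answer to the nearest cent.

$29,599.97

Assessed value = $2,147,600 × 0.77 = $1,653,652
Thornbury Township: ($1,653,652 − $61,000) × 0.00203 = $1,592,652 × 0.00203 = $3,233.08356
City of Wrenford: ($1,653,652 − $61,000) × 0.01142 = $1,592,652 × 0.01142 = $18,188.08584
Port Authority: $1,653,652 × 0.0046 = $7,606.7992
Levies subtotal = $29,027.9686
Total = $29,027.9686 + $572 = $29,599.9686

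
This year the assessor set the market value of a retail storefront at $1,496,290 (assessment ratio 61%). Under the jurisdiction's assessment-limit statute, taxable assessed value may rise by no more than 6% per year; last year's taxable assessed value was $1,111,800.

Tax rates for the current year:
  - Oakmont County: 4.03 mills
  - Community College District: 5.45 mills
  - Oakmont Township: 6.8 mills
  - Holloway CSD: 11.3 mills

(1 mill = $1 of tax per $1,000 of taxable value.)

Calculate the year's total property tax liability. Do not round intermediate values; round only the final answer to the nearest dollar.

Uncapped assessed value = $1,496,290 × 0.61 = $912,736.9
Cap limit = $1,111,800 × 1.06 = $1,178,508
Taxable assessed value = min($912,736.9, $1,178,508) = $912,736.9 (cap does not bind)
Oakmont County: $912,736.9 × 0.00403 = $3,678.329707
Community College District: $912,736.9 × 0.00545 = $4,974.416105
Oakmont Township: $912,736.9 × 0.0068 = $6,206.61092
Holloway CSD: $912,736.9 × 0.0113 = $10,313.92697
Total = $25,173.283702

$25,173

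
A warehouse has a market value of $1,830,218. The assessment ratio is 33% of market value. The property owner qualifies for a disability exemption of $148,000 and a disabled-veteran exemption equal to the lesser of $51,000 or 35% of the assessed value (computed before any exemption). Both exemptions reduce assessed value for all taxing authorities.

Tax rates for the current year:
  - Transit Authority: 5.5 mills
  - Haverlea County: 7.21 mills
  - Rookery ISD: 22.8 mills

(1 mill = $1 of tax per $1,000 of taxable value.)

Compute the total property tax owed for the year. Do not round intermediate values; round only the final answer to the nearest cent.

Assessed value = $1,830,218 × 0.33 = $603,971.94
Disabled-veteran exemption = min($51,000, 35% × $603,971.94) = min($51,000, $211,390.179) = $51,000 (dollar cap binds)
Taxable value = $603,971.94 − $148,000 − $51,000 = $404,971.94
Transit Authority: $404,971.94 × 0.0055 = $2,227.34567
Haverlea County: $404,971.94 × 0.00721 = $2,919.8476874
Rookery ISD: $404,971.94 × 0.0228 = $9,233.360232
Total = $14,380.5535894

$14,380.55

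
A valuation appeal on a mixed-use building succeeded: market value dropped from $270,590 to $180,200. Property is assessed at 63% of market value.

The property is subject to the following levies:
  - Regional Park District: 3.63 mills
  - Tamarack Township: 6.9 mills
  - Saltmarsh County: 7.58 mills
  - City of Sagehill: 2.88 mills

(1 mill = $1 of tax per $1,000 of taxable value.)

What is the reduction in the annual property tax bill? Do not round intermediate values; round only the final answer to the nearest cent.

Old assessed value = $270,590 × 0.63 = $170,471.7
New assessed value = $180,200 × 0.63 = $113,526
Combined rate = 0.00363 + 0.0069 + 0.00758 + 0.00288 = 0.02099
Old tax = $170,471.7 × 0.02099 = $3,578.200983
New tax = $113,526 × 0.02099 = $2,382.91074
Reduction = $3,578.200983 − $2,382.91074 = $1,195.290243

$1,195.29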